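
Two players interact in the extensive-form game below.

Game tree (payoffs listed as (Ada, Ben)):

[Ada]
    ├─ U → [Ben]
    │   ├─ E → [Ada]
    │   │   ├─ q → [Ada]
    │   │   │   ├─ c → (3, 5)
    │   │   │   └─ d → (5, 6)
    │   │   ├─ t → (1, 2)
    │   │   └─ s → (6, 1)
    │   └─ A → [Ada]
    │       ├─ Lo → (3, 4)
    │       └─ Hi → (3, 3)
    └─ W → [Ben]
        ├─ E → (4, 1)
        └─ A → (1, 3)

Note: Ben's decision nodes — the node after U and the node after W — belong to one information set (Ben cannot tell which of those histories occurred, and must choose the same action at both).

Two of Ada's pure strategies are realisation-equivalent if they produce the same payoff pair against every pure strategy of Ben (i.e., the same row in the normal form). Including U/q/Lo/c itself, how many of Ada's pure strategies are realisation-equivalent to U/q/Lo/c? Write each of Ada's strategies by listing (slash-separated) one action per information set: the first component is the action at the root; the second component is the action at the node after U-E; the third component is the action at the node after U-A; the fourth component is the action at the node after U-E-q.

1

Row for U/q/Lo/c (columns E, A): (3,5) (3,4).
Every one of Ada's information sets is on the play path for some reply by Ben when Ada follows U/q/Lo/c.
Changing the action at any of them therefore changes at least one column, so only U/q/Lo/c itself gives this row.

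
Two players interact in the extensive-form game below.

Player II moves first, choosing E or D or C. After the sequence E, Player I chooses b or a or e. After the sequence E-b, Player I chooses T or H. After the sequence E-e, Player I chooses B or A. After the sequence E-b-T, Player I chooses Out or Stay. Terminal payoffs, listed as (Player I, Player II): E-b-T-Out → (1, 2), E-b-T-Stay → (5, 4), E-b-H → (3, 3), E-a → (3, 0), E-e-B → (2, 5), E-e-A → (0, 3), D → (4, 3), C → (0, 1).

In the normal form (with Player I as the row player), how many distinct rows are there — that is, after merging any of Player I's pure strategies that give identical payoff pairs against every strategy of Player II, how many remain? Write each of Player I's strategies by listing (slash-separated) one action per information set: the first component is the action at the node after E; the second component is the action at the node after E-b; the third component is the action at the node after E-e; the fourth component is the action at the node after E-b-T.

Player I has 24 pure strategies: b/T/B/Out, b/T/B/Stay, b/T/A/Out, b/T/A/Stay, b/H/B/Out, b/H/B/Stay, b/H/A/Out, b/H/A/Stay, a/T/B/Out, a/T/B/Stay, a/T/A/Out, a/T/A/Stay, a/H/B/Out, a/H/B/Stay, a/H/A/Out, a/H/A/Stay, e/T/B/Out, e/T/B/Stay, e/T/A/Out, e/T/A/Stay, e/H/B/Out, e/H/B/Stay, e/H/A/Out, e/H/A/Stay. Columns: E, D, C.
{b/T/B/Out, b/T/A/Out} → row (1,2) (4,3) (0,1)
{b/T/B/Stay, b/T/A/Stay} → row (5,4) (4,3) (0,1)
{b/H/B/Out, b/H/B/Stay, b/H/A/Out, b/H/A/Stay} → row (3,3) (4,3) (0,1)
{a/T/B/Out, a/T/B/Stay, a/T/A/Out, a/T/A/Stay, a/H/B/Out, a/H/B/Stay, a/H/A/Out, a/H/A/Stay} → row (3,0) (4,3) (0,1)
{e/T/B/Out, e/T/B/Stay, e/H/B/Out, e/H/B/Stay} → row (2,5) (4,3) (0,1)
{e/T/A/Out, e/T/A/Stay, e/H/A/Out, e/H/A/Stay} → row (0,3) (4,3) (0,1)
That's 6 distinct rows out of 24 strategies.

6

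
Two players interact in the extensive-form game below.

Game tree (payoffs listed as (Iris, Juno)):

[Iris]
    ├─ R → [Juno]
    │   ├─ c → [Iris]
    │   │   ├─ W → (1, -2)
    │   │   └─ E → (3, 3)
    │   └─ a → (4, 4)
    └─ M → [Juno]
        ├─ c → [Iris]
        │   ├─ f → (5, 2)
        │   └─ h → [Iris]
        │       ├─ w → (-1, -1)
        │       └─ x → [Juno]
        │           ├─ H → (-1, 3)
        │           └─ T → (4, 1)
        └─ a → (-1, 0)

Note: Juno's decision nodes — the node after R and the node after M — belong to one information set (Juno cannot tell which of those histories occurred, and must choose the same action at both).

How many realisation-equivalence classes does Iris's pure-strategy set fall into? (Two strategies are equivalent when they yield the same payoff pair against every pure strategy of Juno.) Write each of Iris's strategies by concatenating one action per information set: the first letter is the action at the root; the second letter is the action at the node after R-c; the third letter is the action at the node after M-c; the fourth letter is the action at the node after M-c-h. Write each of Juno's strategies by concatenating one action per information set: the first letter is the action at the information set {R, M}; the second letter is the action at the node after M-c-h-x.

5

Iris has 16 pure strategies: RWfw, RWfx, RWhw, RWhx, REfw, REfx, REhw, REhx, MWfw, MWfx, MWhw, MWhx, MEfw, MEfx, MEhw, MEhx. Columns: cH, cT, aH, aT.
{RWfw, RWfx, RWhw, RWhx} → row (1,-2) (1,-2) (4,4) (4,4)
{REfw, REfx, REhw, REhx} → row (3,3) (3,3) (4,4) (4,4)
{MWfw, MWfx, MEfw, MEfx} → row (5,2) (5,2) (-1,0) (-1,0)
{MWhw, MEhw} → row (-1,-1) (-1,-1) (-1,0) (-1,0)
{MWhx, MEhx} → row (-1,3) (4,1) (-1,0) (-1,0)
That's 5 distinct rows out of 16 strategies.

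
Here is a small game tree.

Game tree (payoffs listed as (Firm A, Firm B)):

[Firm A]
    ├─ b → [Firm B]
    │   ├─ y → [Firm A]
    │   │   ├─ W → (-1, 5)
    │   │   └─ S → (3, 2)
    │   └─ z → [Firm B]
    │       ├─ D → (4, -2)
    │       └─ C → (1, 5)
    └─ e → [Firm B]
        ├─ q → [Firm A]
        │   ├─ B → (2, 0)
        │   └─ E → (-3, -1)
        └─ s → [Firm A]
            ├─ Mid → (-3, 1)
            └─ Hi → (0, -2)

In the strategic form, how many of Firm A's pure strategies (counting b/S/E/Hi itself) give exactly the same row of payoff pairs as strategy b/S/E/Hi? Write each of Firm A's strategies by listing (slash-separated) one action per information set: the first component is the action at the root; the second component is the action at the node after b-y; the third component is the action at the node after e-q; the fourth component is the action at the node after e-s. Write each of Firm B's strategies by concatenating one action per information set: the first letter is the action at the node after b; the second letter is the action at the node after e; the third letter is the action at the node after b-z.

Row for b/S/E/Hi (columns yqD, yqC, ysD, ysC, zqD, zqC, zsD, zsC): (3,2) (3,2) (3,2) (3,2) (4,-2) (1,5) (4,-2) (1,5).
Under b/S/E/Hi, Firm A's choice at the node after e-q and at the node after e-s can never be reached regardless of what Firm B does, so varying those choices leaves every outcome unchanged.
Holding the reachable choices fixed and varying the unreachable ones freely already gives 2 × 2 = 4 equivalent strategies.
No other strategy reproduces this row, so those 4 are the full class: b/S/B/Mid, b/S/B/Hi, b/S/E/Mid, b/S/E/Hi.

4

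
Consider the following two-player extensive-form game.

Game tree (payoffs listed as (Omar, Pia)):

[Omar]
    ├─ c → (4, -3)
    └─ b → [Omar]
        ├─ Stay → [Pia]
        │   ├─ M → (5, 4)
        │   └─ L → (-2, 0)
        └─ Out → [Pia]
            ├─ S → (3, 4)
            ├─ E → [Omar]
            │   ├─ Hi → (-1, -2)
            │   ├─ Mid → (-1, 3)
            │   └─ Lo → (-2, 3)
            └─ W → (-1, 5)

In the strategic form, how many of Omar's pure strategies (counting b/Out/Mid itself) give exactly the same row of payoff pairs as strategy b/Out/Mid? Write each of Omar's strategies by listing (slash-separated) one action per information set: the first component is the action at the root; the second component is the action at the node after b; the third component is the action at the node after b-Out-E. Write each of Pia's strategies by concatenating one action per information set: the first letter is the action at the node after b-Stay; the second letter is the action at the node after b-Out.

1

Row for b/Out/Mid (columns MS, ME, MW, LS, LE, LW): (3,4) (-1,3) (-1,5) (3,4) (-1,3) (-1,5).
Every one of Omar's information sets is on the play path for some reply by Pia when Omar follows b/Out/Mid.
Changing the action at any of them therefore changes at least one column, so only b/Out/Mid itself gives this row.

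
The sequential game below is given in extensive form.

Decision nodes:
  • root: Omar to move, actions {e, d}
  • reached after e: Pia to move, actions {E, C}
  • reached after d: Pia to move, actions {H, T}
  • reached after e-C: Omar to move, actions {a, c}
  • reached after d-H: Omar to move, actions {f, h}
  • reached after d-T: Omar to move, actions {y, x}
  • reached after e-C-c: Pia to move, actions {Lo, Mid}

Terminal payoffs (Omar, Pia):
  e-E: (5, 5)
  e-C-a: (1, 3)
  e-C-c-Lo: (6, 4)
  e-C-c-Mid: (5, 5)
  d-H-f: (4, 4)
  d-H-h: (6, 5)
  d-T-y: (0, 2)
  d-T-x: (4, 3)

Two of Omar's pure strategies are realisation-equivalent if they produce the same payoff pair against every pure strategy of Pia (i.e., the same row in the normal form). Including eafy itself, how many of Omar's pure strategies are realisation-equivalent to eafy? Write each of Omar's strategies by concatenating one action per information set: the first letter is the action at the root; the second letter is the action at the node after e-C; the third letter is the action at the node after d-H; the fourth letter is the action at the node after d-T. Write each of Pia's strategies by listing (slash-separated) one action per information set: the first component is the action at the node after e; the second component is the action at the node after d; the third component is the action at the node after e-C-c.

4

Row for eafy (columns E/H/Lo, E/H/Mid, E/T/Lo, E/T/Mid, C/H/Lo, C/H/Mid, C/T/Lo, C/T/Mid): (5,5) (5,5) (5,5) (5,5) (1,3) (1,3) (1,3) (1,3).
Under eafy, Omar's choice at the node after d-H and at the node after d-T can never be reached regardless of what Pia does, so varying those choices leaves every outcome unchanged.
Holding the reachable choices fixed and varying the unreachable ones freely already gives 2 × 2 = 4 equivalent strategies.
No other strategy reproduces this row, so those 4 are the full class: eafy, eafx, eahy, eahx.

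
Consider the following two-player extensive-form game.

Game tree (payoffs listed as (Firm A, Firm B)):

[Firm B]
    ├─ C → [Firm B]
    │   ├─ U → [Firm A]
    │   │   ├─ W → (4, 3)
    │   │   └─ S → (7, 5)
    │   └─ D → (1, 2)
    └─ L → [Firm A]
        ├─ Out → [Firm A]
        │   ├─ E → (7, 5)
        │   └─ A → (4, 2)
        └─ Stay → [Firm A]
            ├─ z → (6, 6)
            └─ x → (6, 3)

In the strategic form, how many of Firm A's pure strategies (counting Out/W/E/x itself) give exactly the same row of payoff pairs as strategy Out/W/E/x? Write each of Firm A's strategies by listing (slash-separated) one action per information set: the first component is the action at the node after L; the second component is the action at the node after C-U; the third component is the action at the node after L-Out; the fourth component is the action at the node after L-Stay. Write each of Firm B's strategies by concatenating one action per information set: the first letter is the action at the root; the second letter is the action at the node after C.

2

Row for Out/W/E/x (columns CU, CD, LU, LD): (4,3) (1,2) (7,5) (7,5).
Under Out/W/E/x, Firm A's choice at the node after L-Stay can never be reached regardless of what Firm B does, so varying those choices leaves every outcome unchanged.
Holding the reachable choices fixed and varying the unreachable one freely already gives 2 equivalent strategies.
No other strategy reproduces this row, so those 2 are the full class: Out/W/E/z, Out/W/E/x.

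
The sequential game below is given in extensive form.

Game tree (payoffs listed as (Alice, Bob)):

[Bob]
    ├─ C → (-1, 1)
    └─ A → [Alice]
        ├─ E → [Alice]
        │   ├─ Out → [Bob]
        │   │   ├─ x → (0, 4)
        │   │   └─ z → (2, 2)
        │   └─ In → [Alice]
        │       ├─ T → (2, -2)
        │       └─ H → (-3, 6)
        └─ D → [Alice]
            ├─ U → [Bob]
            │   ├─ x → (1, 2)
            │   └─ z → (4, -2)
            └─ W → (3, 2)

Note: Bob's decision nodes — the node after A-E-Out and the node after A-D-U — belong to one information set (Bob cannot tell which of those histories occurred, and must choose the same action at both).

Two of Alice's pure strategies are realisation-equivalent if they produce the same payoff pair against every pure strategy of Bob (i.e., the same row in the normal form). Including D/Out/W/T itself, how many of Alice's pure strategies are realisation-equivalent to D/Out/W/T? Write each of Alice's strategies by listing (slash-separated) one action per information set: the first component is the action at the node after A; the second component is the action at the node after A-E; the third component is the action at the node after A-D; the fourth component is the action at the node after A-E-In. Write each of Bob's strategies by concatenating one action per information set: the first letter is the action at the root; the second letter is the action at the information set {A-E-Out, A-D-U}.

Row for D/Out/W/T (columns Cx, Cz, Ax, Az): (-1,1) (-1,1) (3,2) (3,2).
Under D/Out/W/T, Alice's choice at the node after A-E and at the node after A-E-In can never be reached regardless of what Bob does, so varying those choices leaves every outcome unchanged.
Holding the reachable choices fixed and varying the unreachable ones freely already gives 2 × 2 = 4 equivalent strategies.
No other strategy reproduces this row, so those 4 are the full class: D/Out/W/T, D/Out/W/H, D/In/W/T, D/In/W/H.

4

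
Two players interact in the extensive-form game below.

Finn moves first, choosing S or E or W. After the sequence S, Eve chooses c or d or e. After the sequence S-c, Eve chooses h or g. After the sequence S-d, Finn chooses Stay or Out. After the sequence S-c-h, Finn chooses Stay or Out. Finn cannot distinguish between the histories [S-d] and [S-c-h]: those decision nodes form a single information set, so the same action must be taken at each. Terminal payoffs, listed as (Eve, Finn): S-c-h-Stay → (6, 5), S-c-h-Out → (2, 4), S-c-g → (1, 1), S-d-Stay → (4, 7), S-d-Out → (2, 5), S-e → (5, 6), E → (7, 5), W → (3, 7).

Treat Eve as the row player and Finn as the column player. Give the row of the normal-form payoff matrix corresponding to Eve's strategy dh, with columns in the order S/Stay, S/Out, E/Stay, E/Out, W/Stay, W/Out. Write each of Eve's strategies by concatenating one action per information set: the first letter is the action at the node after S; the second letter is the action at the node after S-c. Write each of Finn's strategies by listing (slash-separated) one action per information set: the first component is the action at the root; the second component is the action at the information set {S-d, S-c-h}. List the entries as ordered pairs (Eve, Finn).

(4,7) (2,5) (7,5) (7,5) (3,7) (3,7)

vs S/Stay: Finn plays S → Eve plays d at [S] → Finn plays Stay at [S-d] → (4, 7)
vs S/Out: Finn plays S → Eve plays d at [S] → Finn plays Out at [S-d] → (2, 5)
vs E/Stay: Finn plays E → (7, 5)
vs E/Out: Finn plays E → (7, 5)
vs W/Stay: Finn plays W → (3, 7)
vs W/Out: Finn plays W → (3, 7)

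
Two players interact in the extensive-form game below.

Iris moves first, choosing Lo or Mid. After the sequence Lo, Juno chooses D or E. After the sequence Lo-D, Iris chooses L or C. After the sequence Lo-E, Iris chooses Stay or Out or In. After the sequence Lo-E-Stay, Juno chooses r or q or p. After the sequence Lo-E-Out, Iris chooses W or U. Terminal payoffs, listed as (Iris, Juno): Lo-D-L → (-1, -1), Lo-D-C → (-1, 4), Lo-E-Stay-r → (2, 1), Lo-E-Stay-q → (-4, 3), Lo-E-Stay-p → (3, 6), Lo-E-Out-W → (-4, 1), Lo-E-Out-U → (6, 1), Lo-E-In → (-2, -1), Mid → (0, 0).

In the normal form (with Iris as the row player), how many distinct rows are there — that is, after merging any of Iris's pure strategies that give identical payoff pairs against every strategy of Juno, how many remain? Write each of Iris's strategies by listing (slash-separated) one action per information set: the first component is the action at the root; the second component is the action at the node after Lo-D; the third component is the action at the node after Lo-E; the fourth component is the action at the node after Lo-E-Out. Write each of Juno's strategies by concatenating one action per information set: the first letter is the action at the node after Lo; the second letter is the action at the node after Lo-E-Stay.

9

Iris has 24 pure strategies: Lo/L/Stay/W, Lo/L/Stay/U, Lo/L/Out/W, Lo/L/Out/U, Lo/L/In/W, Lo/L/In/U, Lo/C/Stay/W, Lo/C/Stay/U, Lo/C/Out/W, Lo/C/Out/U, Lo/C/In/W, Lo/C/In/U, Mid/L/Stay/W, Mid/L/Stay/U, Mid/L/Out/W, Mid/L/Out/U, Mid/L/In/W, Mid/L/In/U, Mid/C/Stay/W, Mid/C/Stay/U, Mid/C/Out/W, Mid/C/Out/U, Mid/C/In/W, Mid/C/In/U. Columns: Dr, Dq, Dp, Er, Eq, Ep.
{Lo/L/Stay/W, Lo/L/Stay/U} → row (-1,-1) (-1,-1) (-1,-1) (2,1) (-4,3) (3,6)
{Lo/L/Out/W} → row (-1,-1) (-1,-1) (-1,-1) (-4,1) (-4,1) (-4,1)
{Lo/L/Out/U} → row (-1,-1) (-1,-1) (-1,-1) (6,1) (6,1) (6,1)
{Lo/L/In/W, Lo/L/In/U} → row (-1,-1) (-1,-1) (-1,-1) (-2,-1) (-2,-1) (-2,-1)
{Lo/C/Stay/W, Lo/C/Stay/U} → row (-1,4) (-1,4) (-1,4) (2,1) (-4,3) (3,6)
{Lo/C/Out/W} → row (-1,4) (-1,4) (-1,4) (-4,1) (-4,1) (-4,1)
{Lo/C/Out/U} → row (-1,4) (-1,4) (-1,4) (6,1) (6,1) (6,1)
{Lo/C/In/W, Lo/C/In/U} → row (-1,4) (-1,4) (-1,4) (-2,-1) (-2,-1) (-2,-1)
{Mid/L/Stay/W, Mid/L/Stay/U, Mid/L/Out/W, Mid/L/Out/U, Mid/L/In/W, Mid/L/In/U, Mid/C/Stay/W, Mid/C/Stay/U, Mid/C/Out/W, Mid/C/Out/U, Mid/C/In/W, Mid/C/In/U} → row (0,0) (0,0) (0,0) (0,0) (0,0) (0,0)
That's 9 distinct rows out of 24 strategies.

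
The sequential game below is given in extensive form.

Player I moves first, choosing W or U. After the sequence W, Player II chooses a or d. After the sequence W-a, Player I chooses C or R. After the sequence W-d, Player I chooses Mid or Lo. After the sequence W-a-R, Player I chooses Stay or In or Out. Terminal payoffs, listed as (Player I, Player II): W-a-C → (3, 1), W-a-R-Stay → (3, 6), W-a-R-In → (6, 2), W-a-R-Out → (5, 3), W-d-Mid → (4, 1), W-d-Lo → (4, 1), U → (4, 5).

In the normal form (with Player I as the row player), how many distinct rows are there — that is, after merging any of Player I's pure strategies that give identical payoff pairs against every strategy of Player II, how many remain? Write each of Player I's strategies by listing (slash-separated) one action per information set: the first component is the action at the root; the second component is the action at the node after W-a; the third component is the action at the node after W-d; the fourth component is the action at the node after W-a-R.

5

Player I has 24 pure strategies: W/C/Mid/Stay, W/C/Mid/In, W/C/Mid/Out, W/C/Lo/Stay, W/C/Lo/In, W/C/Lo/Out, W/R/Mid/Stay, W/R/Mid/In, W/R/Mid/Out, W/R/Lo/Stay, W/R/Lo/In, W/R/Lo/Out, U/C/Mid/Stay, U/C/Mid/In, U/C/Mid/Out, U/C/Lo/Stay, U/C/Lo/In, U/C/Lo/Out, U/R/Mid/Stay, U/R/Mid/In, U/R/Mid/Out, U/R/Lo/Stay, U/R/Lo/In, U/R/Lo/Out. Columns: a, d.
{W/C/Mid/Stay, W/C/Mid/In, W/C/Mid/Out, W/C/Lo/Stay, W/C/Lo/In, W/C/Lo/Out} → row (3,1) (4,1)
{W/R/Mid/Stay, W/R/Lo/Stay} → row (3,6) (4,1)
{W/R/Mid/In, W/R/Lo/In} → row (6,2) (4,1)
{W/R/Mid/Out, W/R/Lo/Out} → row (5,3) (4,1)
{U/C/Mid/Stay, U/C/Mid/In, U/C/Mid/Out, U/C/Lo/Stay, U/C/Lo/In, U/C/Lo/Out, U/R/Mid/Stay, U/R/Mid/In, U/R/Mid/Out, U/R/Lo/Stay, U/R/Lo/In, U/R/Lo/Out} → row (4,5) (4,5)
That's 5 distinct rows out of 24 strategies.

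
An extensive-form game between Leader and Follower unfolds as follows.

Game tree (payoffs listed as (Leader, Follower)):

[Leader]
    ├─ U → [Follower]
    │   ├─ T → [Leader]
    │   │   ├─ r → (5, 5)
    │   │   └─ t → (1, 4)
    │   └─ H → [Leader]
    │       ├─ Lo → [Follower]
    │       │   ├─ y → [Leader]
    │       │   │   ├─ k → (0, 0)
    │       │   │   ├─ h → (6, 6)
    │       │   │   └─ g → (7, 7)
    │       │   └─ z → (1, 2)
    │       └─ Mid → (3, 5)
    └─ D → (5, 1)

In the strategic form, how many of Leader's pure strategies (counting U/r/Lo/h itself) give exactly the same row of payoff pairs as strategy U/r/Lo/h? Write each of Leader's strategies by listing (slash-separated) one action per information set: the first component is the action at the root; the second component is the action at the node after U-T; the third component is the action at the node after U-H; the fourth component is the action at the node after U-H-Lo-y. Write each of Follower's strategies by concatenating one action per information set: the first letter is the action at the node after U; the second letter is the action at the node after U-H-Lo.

Row for U/r/Lo/h (columns Ty, Tz, Hy, Hz): (5,5) (5,5) (6,6) (1,2).
Every one of Leader's information sets is on the play path for some reply by Follower when Leader follows U/r/Lo/h.
Changing the action at any of them therefore changes at least one column, so only U/r/Lo/h itself gives this row.

1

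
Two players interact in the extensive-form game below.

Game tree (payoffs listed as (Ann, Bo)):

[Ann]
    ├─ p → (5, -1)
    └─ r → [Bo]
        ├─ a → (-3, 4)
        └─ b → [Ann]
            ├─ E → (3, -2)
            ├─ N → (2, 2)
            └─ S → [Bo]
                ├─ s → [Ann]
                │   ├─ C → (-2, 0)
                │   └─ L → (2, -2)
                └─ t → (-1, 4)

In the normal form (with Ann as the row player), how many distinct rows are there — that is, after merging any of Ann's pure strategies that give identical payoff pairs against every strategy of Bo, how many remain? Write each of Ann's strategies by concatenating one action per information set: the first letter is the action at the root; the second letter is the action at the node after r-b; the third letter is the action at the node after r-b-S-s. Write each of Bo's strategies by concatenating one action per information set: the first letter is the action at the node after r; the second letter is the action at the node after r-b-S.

5

Ann has 12 pure strategies: pEC, pEL, pNC, pNL, pSC, pSL, rEC, rEL, rNC, rNL, rSC, rSL. Columns: as, at, bs, bt.
{pEC, pEL, pNC, pNL, pSC, pSL} → row (5,-1) (5,-1) (5,-1) (5,-1)
{rEC, rEL} → row (-3,4) (-3,4) (3,-2) (3,-2)
{rNC, rNL} → row (-3,4) (-3,4) (2,2) (2,2)
{rSC} → row (-3,4) (-3,4) (-2,0) (-1,4)
{rSL} → row (-3,4) (-3,4) (2,-2) (-1,4)
That's 5 distinct rows out of 12 strategies.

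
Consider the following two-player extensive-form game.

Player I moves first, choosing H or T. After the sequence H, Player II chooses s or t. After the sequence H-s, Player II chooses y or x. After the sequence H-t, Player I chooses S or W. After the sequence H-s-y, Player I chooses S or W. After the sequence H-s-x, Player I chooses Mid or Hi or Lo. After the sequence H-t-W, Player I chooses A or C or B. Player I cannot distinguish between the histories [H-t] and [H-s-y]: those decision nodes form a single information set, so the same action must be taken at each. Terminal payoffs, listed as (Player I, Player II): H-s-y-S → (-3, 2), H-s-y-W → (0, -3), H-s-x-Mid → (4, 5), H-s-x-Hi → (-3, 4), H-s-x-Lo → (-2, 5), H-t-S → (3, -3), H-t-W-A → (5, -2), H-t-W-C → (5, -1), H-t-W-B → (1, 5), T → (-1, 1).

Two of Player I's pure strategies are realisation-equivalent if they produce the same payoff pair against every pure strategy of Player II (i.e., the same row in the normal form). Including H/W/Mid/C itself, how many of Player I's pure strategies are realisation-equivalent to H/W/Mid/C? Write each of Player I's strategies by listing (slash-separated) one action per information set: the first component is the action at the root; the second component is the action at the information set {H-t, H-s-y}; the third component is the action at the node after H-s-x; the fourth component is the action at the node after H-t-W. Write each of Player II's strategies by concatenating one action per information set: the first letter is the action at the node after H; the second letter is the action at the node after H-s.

1

Row for H/W/Mid/C (columns sy, sx, ty, tx): (0,-3) (4,5) (5,-1) (5,-1).
Every one of Player I's information sets is on the play path for some reply by Player II when Player I follows H/W/Mid/C.
Changing the action at any of them therefore changes at least one column, so only H/W/Mid/C itself gives this row.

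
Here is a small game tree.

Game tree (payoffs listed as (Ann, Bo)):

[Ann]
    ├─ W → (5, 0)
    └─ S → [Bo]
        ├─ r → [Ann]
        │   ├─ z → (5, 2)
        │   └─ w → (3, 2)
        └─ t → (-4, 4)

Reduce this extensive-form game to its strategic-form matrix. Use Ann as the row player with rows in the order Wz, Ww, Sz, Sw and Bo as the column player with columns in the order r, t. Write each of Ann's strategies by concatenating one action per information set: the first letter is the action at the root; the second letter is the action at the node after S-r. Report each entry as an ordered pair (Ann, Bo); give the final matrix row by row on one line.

Row Wz: r→(5,0), t→(5,0)
Row Ww: r→(5,0), t→(5,0)
Row Sz: r→(5,2), t→(-4,4)
Row Sw: r→(3,2), t→(-4,4)

Wz: (5,0) (5,0) | Ww: (5,0) (5,0) | Sz: (5,2) (-4,4) | Sw: (3,2) (-4,4)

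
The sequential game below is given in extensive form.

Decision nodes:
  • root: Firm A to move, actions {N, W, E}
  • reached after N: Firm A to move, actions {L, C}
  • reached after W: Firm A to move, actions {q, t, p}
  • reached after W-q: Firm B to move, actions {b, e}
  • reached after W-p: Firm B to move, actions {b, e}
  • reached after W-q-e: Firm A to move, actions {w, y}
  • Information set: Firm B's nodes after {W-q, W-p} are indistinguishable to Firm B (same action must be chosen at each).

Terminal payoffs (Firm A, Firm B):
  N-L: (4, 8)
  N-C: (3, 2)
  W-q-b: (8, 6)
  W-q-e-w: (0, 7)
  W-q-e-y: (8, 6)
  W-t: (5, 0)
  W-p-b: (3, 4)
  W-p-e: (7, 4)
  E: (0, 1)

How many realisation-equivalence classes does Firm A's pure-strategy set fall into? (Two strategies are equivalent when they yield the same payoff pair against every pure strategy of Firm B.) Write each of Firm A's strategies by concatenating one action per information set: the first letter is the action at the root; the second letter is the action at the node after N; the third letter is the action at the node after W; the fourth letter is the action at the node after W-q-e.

7

Firm A has 36 pure strategies: NLqw, NLqy, NLtw, NLty, NLpw, NLpy, NCqw, NCqy, NCtw, NCty, NCpw, NCpy, WLqw, WLqy, WLtw, WLty, WLpw, WLpy, WCqw, WCqy, WCtw, WCty, WCpw, WCpy, ELqw, ELqy, ELtw, ELty, ELpw, ELpy, ECqw, ECqy, ECtw, ECty, ECpw, ECpy. Columns: b, e.
{NLqw, NLqy, NLtw, NLty, NLpw, NLpy} → row (4,8) (4,8)
{NCqw, NCqy, NCtw, NCty, NCpw, NCpy} → row (3,2) (3,2)
{WLqw, WCqw} → row (8,6) (0,7)
{WLqy, WCqy} → row (8,6) (8,6)
{WLtw, WLty, WCtw, WCty} → row (5,0) (5,0)
{WLpw, WLpy, WCpw, WCpy} → row (3,4) (7,4)
{ELqw, ELqy, ELtw, ELty, ELpw, ELpy, ECqw, ECqy, ECtw, ECty, ECpw, ECpy} → row (0,1) (0,1)
That's 7 distinct rows out of 36 strategies.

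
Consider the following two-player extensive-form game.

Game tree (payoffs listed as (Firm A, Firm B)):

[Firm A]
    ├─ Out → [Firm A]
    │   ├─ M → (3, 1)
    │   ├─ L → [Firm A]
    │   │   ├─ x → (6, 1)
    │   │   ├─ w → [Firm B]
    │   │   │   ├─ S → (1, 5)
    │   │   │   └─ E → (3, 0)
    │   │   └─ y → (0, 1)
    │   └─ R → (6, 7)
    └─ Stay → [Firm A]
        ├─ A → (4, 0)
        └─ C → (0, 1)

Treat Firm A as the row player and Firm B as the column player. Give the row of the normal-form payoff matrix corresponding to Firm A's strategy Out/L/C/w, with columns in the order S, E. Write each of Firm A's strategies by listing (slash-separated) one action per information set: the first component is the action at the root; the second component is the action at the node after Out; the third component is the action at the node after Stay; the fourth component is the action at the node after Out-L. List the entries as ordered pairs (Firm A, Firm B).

vs S: Firm A plays Out → Firm A plays L at [Out] → Firm A plays w at [Out-L] → Firm B plays S at [Out-L-w] → (1, 5)
vs E: Firm A plays Out → Firm A plays L at [Out] → Firm A plays w at [Out-L] → Firm B plays E at [Out-L-w] → (3, 0)

(1,5) (3,0)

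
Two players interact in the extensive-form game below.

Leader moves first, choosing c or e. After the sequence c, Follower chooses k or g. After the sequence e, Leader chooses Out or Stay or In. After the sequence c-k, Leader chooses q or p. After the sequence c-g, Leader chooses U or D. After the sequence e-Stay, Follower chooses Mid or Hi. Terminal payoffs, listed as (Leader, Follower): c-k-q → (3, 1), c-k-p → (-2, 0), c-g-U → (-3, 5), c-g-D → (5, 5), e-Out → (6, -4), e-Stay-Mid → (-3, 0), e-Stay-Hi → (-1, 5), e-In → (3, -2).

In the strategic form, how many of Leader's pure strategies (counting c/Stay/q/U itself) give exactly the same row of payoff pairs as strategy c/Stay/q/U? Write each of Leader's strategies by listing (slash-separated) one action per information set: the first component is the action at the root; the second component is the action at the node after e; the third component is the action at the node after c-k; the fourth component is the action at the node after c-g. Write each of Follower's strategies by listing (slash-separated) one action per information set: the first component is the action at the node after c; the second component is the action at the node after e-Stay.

3

Row for c/Stay/q/U (columns k/Mid, k/Hi, g/Mid, g/Hi): (3,1) (3,1) (-3,5) (-3,5).
Under c/Stay/q/U, Leader's choice at the node after e can never be reached regardless of what Follower does, so varying those choices leaves every outcome unchanged.
Holding the reachable choices fixed and varying the unreachable one freely already gives 3 equivalent strategies.
No other strategy reproduces this row, so those 3 are the full class: c/Out/q/U, c/Stay/q/U, c/In/q/U.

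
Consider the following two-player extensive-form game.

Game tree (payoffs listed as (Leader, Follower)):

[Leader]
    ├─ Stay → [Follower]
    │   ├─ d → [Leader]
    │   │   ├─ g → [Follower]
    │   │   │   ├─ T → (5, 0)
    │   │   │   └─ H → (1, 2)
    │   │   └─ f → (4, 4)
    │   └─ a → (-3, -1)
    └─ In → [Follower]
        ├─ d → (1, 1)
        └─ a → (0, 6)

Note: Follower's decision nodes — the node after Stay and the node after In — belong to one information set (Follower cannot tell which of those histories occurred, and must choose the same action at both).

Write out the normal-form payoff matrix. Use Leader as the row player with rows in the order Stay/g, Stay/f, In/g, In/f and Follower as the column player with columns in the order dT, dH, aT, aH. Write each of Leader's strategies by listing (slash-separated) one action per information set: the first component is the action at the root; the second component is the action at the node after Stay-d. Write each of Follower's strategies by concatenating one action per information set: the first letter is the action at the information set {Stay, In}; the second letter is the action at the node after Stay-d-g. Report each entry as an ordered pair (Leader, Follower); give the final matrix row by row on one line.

Stay/g: (5,0) (1,2) (-3,-1) (-3,-1) | Stay/f: (4,4) (4,4) (-3,-1) (-3,-1) | In/g: (1,1) (1,1) (0,6) (0,6) | In/f: (1,1) (1,1) (0,6) (0,6)

Row Stay/g: dT→(5,0), dH→(1,2), aT→(-3,-1), aH→(-3,-1)
Row Stay/f: dT→(4,4), dH→(4,4), aT→(-3,-1), aH→(-3,-1)
Row In/g: dT→(1,1), dH→(1,1), aT→(0,6), aH→(0,6)
Row In/f: dT→(1,1), dH→(1,1), aT→(0,6), aH→(0,6)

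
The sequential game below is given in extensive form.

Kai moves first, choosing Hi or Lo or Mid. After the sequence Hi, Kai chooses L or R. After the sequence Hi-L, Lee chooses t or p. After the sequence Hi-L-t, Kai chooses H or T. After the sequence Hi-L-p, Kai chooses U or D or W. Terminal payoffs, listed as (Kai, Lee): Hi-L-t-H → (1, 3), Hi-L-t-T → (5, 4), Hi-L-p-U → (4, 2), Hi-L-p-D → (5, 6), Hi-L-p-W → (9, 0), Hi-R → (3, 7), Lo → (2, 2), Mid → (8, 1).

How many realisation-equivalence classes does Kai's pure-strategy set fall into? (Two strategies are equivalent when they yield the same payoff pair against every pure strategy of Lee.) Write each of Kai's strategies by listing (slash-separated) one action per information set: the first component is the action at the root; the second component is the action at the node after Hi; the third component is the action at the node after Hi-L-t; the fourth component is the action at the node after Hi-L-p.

Kai has 36 pure strategies: Hi/L/H/U, Hi/L/H/D, Hi/L/H/W, Hi/L/T/U, Hi/L/T/D, Hi/L/T/W, Hi/R/H/U, Hi/R/H/D, Hi/R/H/W, Hi/R/T/U, Hi/R/T/D, Hi/R/T/W, Lo/L/H/U, Lo/L/H/D, Lo/L/H/W, Lo/L/T/U, Lo/L/T/D, Lo/L/T/W, Lo/R/H/U, Lo/R/H/D, Lo/R/H/W, Lo/R/T/U, Lo/R/T/D, Lo/R/T/W, Mid/L/H/U, Mid/L/H/D, Mid/L/H/W, Mid/L/T/U, Mid/L/T/D, Mid/L/T/W, Mid/R/H/U, Mid/R/H/D, Mid/R/H/W, Mid/R/T/U, Mid/R/T/D, Mid/R/T/W. Columns: t, p.
{Hi/L/H/U} → row (1,3) (4,2)
{Hi/L/H/D} → row (1,3) (5,6)
{Hi/L/H/W} → row (1,3) (9,0)
{Hi/L/T/U} → row (5,4) (4,2)
{Hi/L/T/D} → row (5,4) (5,6)
{Hi/L/T/W} → row (5,4) (9,0)
{Hi/R/H/U, Hi/R/H/D, Hi/R/H/W, Hi/R/T/U, Hi/R/T/D, Hi/R/T/W} → row (3,7) (3,7)
{Lo/L/H/U, Lo/L/H/D, Lo/L/H/W, Lo/L/T/U, Lo/L/T/D, Lo/L/T/W, Lo/R/H/U, Lo/R/H/D, Lo/R/H/W, Lo/R/T/U, Lo/R/T/D, Lo/R/T/W} → row (2,2) (2,2)
{Mid/L/H/U, Mid/L/H/D, Mid/L/H/W, Mid/L/T/U, Mid/L/T/D, Mid/L/T/W, Mid/R/H/U, Mid/R/H/D, Mid/R/H/W, Mid/R/T/U, Mid/R/T/D, Mid/R/T/W} → row (8,1) (8,1)
That's 9 distinct rows out of 36 strategies.

9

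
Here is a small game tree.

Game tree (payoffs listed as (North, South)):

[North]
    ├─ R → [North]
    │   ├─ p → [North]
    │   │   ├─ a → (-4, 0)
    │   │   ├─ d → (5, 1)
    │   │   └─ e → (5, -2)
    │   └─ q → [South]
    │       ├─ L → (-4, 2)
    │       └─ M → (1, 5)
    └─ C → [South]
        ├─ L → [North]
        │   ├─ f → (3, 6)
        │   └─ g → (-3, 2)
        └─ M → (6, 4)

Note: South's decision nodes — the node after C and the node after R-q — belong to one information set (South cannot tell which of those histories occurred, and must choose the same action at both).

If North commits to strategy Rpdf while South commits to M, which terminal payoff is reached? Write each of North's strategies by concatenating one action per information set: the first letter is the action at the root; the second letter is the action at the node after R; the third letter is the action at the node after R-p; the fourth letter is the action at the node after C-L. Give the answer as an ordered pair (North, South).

Trace the play path from the root:
  North plays R
  North plays p at [R]
  North plays d at [R-p]
→ terminal payoff (5, 1).
(North's choice at the node after C-L is never reached on this path, so it doesn't affect the outcome.)

(5, 1)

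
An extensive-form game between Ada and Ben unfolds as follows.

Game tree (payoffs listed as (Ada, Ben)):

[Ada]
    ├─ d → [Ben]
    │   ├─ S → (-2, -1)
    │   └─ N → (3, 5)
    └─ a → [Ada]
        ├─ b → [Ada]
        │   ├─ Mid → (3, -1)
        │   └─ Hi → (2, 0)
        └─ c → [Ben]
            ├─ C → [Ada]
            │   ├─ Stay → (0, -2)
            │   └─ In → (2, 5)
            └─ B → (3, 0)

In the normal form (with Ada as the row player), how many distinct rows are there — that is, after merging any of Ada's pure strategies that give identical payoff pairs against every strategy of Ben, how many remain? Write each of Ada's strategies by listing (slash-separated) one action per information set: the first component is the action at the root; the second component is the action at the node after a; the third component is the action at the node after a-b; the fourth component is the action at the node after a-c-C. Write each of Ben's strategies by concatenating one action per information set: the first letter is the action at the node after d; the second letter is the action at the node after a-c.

Ada has 16 pure strategies: d/b/Mid/Stay, d/b/Mid/In, d/b/Hi/Stay, d/b/Hi/In, d/c/Mid/Stay, d/c/Mid/In, d/c/Hi/Stay, d/c/Hi/In, a/b/Mid/Stay, a/b/Mid/In, a/b/Hi/Stay, a/b/Hi/In, a/c/Mid/Stay, a/c/Mid/In, a/c/Hi/Stay, a/c/Hi/In. Columns: SC, SB, NC, NB.
{d/b/Mid/Stay, d/b/Mid/In, d/b/Hi/Stay, d/b/Hi/In, d/c/Mid/Stay, d/c/Mid/In, d/c/Hi/Stay, d/c/Hi/In} → row (-2,-1) (-2,-1) (3,5) (3,5)
{a/b/Mid/Stay, a/b/Mid/In} → row (3,-1) (3,-1) (3,-1) (3,-1)
{a/b/Hi/Stay, a/b/Hi/In} → row (2,0) (2,0) (2,0) (2,0)
{a/c/Mid/Stay, a/c/Hi/Stay} → row (0,-2) (3,0) (0,-2) (3,0)
{a/c/Mid/In, a/c/Hi/In} → row (2,5) (3,0) (2,5) (3,0)
That's 5 distinct rows out of 16 strategies.

5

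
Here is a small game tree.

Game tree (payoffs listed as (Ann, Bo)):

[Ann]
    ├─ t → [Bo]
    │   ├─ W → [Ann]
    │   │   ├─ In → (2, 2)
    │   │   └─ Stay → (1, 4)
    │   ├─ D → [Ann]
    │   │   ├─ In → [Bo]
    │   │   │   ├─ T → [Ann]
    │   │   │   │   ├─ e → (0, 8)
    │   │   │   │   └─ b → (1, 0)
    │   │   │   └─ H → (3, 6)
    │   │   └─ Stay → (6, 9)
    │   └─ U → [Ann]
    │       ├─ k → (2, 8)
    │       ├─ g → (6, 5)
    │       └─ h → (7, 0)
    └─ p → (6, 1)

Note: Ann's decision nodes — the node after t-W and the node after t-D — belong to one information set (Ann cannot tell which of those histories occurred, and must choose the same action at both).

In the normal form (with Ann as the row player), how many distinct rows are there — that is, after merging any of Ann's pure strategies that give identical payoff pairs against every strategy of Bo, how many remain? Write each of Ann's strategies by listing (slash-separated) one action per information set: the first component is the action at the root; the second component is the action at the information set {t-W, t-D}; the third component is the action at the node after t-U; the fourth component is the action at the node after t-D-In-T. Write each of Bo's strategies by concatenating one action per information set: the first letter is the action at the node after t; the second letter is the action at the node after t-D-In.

10

Ann has 24 pure strategies: t/In/k/e, t/In/k/b, t/In/g/e, t/In/g/b, t/In/h/e, t/In/h/b, t/Stay/k/e, t/Stay/k/b, t/Stay/g/e, t/Stay/g/b, t/Stay/h/e, t/Stay/h/b, p/In/k/e, p/In/k/b, p/In/g/e, p/In/g/b, p/In/h/e, p/In/h/b, p/Stay/k/e, p/Stay/k/b, p/Stay/g/e, p/Stay/g/b, p/Stay/h/e, p/Stay/h/b. Columns: WT, WH, DT, DH, UT, UH.
{t/In/k/e} → row (2,2) (2,2) (0,8) (3,6) (2,8) (2,8)
{t/In/k/b} → row (2,2) (2,2) (1,0) (3,6) (2,8) (2,8)
{t/In/g/e} → row (2,2) (2,2) (0,8) (3,6) (6,5) (6,5)
{t/In/g/b} → row (2,2) (2,2) (1,0) (3,6) (6,5) (6,5)
{t/In/h/e} → row (2,2) (2,2) (0,8) (3,6) (7,0) (7,0)
{t/In/h/b} → row (2,2) (2,2) (1,0) (3,6) (7,0) (7,0)
{t/Stay/k/e, t/Stay/k/b} → row (1,4) (1,4) (6,9) (6,9) (2,8) (2,8)
{t/Stay/g/e, t/Stay/g/b} → row (1,4) (1,4) (6,9) (6,9) (6,5) (6,5)
{t/Stay/h/e, t/Stay/h/b} → row (1,4) (1,4) (6,9) (6,9) (7,0) (7,0)
{p/In/k/e, p/In/k/b, p/In/g/e, p/In/g/b, p/In/h/e, p/In/h/b, p/Stay/k/e, p/Stay/k/b, p/Stay/g/e, p/Stay/g/b, p/Stay/h/e, p/Stay/h/b} → row (6,1) (6,1) (6,1) (6,1) (6,1) (6,1)
That's 10 distinct rows out of 24 strategies.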